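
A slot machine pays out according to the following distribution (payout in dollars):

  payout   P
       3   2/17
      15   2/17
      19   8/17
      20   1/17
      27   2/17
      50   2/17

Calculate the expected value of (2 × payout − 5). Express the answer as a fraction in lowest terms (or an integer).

E[2x-5] = (2/17)·1 + (2/17)·25 + (8/17)·33 + (1/17)·35 + (2/17)·49 + (2/17)·95
     = 639/17

639/17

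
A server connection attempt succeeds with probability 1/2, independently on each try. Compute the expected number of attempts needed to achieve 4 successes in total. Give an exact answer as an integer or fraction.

8

By linearity (sum of 4 independent geometric waits), E[trials] = 4/p = 4/(1/2) = 8.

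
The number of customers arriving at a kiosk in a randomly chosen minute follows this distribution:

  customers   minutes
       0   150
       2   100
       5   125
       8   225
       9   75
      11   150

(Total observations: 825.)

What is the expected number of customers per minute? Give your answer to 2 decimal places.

6.00

Total = 825, so P(customers=0) = 150/825, etc.
E[X] = (2/11)·0 + (4/33)·2 + (5/33)·5 + (3/11)·8 + (1/11)·9 + (2/11)·11
     = 6 ≈ 6.00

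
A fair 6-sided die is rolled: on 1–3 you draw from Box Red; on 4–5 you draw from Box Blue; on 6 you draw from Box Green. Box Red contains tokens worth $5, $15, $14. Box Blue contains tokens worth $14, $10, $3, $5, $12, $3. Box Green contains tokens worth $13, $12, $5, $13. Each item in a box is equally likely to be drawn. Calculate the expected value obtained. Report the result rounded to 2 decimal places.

$10.07

E[X | Box Red] = (5 + 15 + 14)/3 = 34/3
E[X | Box Blue] = (14 + 10 + 3 + 5 + 12 + 3)/6 = 47/6
E[X | Box Green] = (13 + 12 + 5 + 13)/4 = 43/4
E[X] = (1/2)·34/3 + (1/3)·47/6 + (1/6)·43/4 = 725/72 ≈ 10.07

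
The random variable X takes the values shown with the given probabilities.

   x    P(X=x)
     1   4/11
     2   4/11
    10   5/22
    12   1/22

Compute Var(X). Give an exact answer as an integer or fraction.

1913/121

E[X] = (4/11)·1 + (4/11)·2 + (5/22)·10 + (1/22)·12 = 43/11
E[X²] = (4/11)·1 + (4/11)·4 + (5/22)·100 + (1/22)·144 = 342/11
Var(X) = 342/11 − (43/11)² = 1913/121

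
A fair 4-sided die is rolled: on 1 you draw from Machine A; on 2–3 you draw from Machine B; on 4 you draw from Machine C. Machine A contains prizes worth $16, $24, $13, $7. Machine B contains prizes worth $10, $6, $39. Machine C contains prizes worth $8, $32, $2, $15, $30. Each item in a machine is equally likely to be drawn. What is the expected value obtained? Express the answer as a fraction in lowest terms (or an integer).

259/15 dollars

E[X | Machine A] = (16 + 24 + 13 + 7)/4 = 15
E[X | Machine B] = (10 + 6 + 39)/3 = 55/3
E[X | Machine C] = (8 + 32 + 2 + 15 + 30)/5 = 87/5
E[X] = (1/4)·15 + (1/2)·55/3 + (1/4)·87/5 = 259/15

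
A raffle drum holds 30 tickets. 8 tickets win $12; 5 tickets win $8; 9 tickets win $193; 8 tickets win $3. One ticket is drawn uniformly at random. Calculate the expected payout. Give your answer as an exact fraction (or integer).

1897/30 dollars

E[payout] = (8/30)·12 + (5/30)·8 + (9/30)·193 + (8/30)·3 = 1897/30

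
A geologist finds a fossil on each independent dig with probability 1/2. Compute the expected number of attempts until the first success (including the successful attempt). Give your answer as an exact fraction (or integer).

2

For a geometric distribution, E[trials] = 1/p = 1/(1/2) = 2.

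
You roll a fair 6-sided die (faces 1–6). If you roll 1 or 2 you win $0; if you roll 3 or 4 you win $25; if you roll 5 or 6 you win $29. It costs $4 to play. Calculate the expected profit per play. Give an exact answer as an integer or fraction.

E[payout] = (1/3)·0 + (1/3)·25 + (1/3)·29 = 18
Expected profit = 18 − 4 = 14

$14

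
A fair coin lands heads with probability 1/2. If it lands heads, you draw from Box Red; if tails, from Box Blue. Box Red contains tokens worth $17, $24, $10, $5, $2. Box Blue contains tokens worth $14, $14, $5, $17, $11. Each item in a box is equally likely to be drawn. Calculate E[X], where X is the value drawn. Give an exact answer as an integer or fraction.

119/10 dollars

E[X | Box Red] = (17 + 24 + 10 + 5 + 2)/5 = 58/5
E[X | Box Blue] = (14 + 14 + 5 + 17 + 11)/5 = 61/5
E[X] = (1/2)·58/5 + (1/2)·61/5 = 119/10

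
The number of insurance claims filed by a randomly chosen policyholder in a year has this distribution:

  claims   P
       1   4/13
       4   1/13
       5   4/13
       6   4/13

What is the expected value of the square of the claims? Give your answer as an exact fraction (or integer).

E[X²] = (4/13)·1 + (1/13)·16 + (4/13)·25 + (4/13)·36
     = 264/13

264/13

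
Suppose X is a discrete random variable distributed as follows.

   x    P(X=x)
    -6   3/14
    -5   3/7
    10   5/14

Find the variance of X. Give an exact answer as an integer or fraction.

2652/49

E[X] = (3/14)·(-6) + (3/7)·(-5) + (5/14)·10 = 1/7
E[X²] = (3/14)·36 + (3/7)·25 + (5/14)·100 = 379/7
Var(X) = 379/7 − (1/7)² = 2652/49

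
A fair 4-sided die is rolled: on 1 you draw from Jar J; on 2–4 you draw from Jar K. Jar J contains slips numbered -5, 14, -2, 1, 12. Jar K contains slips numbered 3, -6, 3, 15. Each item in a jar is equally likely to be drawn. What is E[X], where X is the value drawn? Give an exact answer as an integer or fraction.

61/16

E[X | Jar J] = (-5 + 14 − 2 + 1 + 12)/5 = 4
E[X | Jar K] = (3 − 6 + 3 + 15)/4 = 15/4
E[X] = (1/4)·4 + (3/4)·15/4 = 61/16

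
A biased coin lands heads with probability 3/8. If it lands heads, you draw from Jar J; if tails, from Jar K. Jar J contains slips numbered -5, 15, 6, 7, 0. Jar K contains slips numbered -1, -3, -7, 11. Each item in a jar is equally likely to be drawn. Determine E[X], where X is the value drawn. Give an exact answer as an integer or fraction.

69/40

E[X | Jar J] = (-5 + 15 + 6 + 7 + 0)/5 = 23/5
E[X | Jar K] = (-1 − 3 − 7 + 11)/4 = 0
E[X] = (3/8)·23/5 + (5/8)·0 = 69/40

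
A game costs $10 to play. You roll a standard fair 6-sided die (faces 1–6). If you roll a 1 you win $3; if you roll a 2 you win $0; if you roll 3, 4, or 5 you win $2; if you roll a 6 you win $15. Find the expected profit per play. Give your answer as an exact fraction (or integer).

E[payout] = (1/6)·0 + (1/2)·2 + (1/6)·3 + (1/6)·15 = 4
Expected profit = 4 − 10 = -6

-$6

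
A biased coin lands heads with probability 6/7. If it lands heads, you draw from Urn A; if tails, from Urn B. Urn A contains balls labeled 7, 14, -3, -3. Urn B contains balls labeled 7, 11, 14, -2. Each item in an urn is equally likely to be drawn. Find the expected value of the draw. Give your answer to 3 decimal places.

E[X | Urn A] = (7 + 14 − 3 − 3)/4 = 15/4
E[X | Urn B] = (7 + 11 + 14 − 2)/4 = 15/2
E[X] = (6/7)·15/4 + (1/7)·15/2 = 30/7 ≈ 4.286

4.286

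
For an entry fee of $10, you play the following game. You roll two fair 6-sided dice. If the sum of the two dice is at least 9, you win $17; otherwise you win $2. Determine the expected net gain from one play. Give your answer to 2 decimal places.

-$3.83

E[payout] = (13/18)·2 + (5/18)·17 = 37/6
Expected profit = 37/6 − 10 = -23/6 ≈ -$3.83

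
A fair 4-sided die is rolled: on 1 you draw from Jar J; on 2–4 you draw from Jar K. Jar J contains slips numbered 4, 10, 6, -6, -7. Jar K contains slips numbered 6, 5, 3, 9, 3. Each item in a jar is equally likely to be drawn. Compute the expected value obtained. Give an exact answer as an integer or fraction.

E[X | Jar J] = (4 + 10 + 6 − 6 − 7)/5 = 7/5
E[X | Jar K] = (6 + 5 + 3 + 9 + 3)/5 = 26/5
E[X] = (1/4)·7/5 + (3/4)·26/5 = 17/4

17/4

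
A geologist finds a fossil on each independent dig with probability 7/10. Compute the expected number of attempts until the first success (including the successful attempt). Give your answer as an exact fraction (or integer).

For a geometric distribution, E[trials] = 1/p = 1/(7/10) = 10/7.

10/7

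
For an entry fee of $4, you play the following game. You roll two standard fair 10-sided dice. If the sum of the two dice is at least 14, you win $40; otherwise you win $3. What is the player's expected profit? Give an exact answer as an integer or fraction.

E[payout] = (18/25)·3 + (7/25)·40 = 334/25
Expected profit = 334/25 − 4 = 234/25

234/25 dollars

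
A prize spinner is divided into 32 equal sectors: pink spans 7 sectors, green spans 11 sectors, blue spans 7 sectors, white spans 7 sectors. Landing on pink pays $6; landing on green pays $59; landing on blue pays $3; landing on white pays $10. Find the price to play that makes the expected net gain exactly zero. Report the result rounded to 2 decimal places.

$24.44

E[payout] = (7/32)·6 + (11/32)·59 + (7/32)·3 + (7/32)·10 = 391/16
Fair fee = E[payout] = 391/16 ≈ $24.44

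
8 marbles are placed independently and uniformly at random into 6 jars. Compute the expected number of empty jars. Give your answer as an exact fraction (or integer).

Let Xⱼ=1 if jar j is empty. P(Xⱼ=1) = ((6-1)/6)^8 = 390625/1679616.
By linearity, E[#empty] = 6·390625/1679616 = 390625/279936.

390625/279936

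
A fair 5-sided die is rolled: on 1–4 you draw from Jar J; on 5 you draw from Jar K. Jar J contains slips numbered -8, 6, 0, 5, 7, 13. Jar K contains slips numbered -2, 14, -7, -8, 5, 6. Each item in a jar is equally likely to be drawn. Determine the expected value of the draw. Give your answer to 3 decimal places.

E[X | Jar J] = (-8 + 6 + 0 + 5 + 7 + 13)/6 = 23/6
E[X | Jar K] = (-2 + 14 − 7 − 8 + 5 + 6)/6 = 4/3
E[X] = (4/5)·23/6 + (1/5)·4/3 = 10/3 ≈ 3.333

3.333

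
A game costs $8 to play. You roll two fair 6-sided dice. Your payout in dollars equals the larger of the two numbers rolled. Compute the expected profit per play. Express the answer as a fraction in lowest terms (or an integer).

Distribution of the larger of the two numbers rolled: 1 w.p. 1/36, 2 w.p. 1/12, 3 w.p. 5/36, 4 w.p. 7/36, 5 w.p. 1/4, 6 w.p. 11/36
E[payout] = (1/36)·1 + (1/12)·2 + (5/36)·3 + (7/36)·4 + (1/4)·5 + (11/36)·6 = 161/36
Expected profit = 161/36 − 8 = -127/36

-127/36 dollars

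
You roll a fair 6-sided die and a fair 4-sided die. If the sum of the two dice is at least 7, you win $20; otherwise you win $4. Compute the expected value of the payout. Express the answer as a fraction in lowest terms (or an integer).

32/3 dollars

E[payout] = (7/12)·4 + (5/12)·20 = 32/3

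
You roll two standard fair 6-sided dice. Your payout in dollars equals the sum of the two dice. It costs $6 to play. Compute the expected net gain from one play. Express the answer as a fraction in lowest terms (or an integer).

$1

Distribution of the sum of the two dice: 2 w.p. 1/36, 3 w.p. 1/18, 4 w.p. 1/12, 5 w.p. 1/9, 6 w.p. 5/36, 7 w.p. 1/6, …
E[payout] = (1/36)·2 + (1/18)·3 + (1/12)·4 + (1/9)·5 + (5/36)·6 + (1/6)·7 + (5/36)·8 + (1/9)·9 + (1/12)·10 + (1/18)·11 + (1/36)·12 = 7
Expected profit = 7 − 6 = 1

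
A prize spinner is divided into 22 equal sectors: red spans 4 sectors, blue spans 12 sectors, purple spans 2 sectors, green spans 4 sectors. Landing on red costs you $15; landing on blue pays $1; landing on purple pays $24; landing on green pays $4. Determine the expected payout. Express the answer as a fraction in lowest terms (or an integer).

8/11 dollars

E[payout] = (4/22)·(-15) + (12/22)·1 + (2/22)·24 + (4/22)·4 = 8/11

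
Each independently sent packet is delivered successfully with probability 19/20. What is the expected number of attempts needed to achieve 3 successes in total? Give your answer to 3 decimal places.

By linearity (sum of 3 independent geometric waits), E[trials] = 3/p = 3/(19/20) = 60/19.
≈ 3.158

3.158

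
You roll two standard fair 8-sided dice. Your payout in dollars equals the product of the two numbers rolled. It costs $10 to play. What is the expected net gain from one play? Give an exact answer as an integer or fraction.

41/4 dollars

Distribution of the product of the two numbers rolled: 1 w.p. 1/64, 2 w.p. 1/32, 3 w.p. 1/32, 4 w.p. 3/64, 5 w.p. 1/32, 6 w.p. 1/16, …
E[payout] = (1/64)·1 + (1/32)·2 + (1/32)·3 + (3/64)·4 + (1/32)·5 + (1/16)·6 + (1/32)·7 + (1/16)·8 + (1/64)·9 + (1/32)·10 + (1/16)·12 + (1/32)·14 + (1/32)·15 + (3/64)·16 + (1/32)·18 + (1/32)·20 + (1/32)·21 + (1/16)·24 + (1/64)·25 + (1/32)·28 + (1/32)·30 + (1/32)·32 + (1/32)·35 + (1/64)·36 + (1/32)·40 + (1/32)·42 + (1/32)·48 + (1/64)·49 + (1/32)·56 + (1/64)·64 = 81/4
Expected profit = 81/4 − 10 = 41/4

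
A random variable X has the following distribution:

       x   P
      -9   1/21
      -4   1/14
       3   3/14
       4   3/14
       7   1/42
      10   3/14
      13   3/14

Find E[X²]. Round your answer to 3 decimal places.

E[X²] = (1/21)·81 + (1/14)·16 + (3/14)·9 + (3/14)·16 + (1/42)·49 + (3/14)·100 + (3/14)·169
     = 415/6 ≈ 69.167

69.167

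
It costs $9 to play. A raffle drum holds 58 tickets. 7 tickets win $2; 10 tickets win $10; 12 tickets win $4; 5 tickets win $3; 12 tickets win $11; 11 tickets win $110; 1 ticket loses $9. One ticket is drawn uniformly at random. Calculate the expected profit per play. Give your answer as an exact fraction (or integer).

E[payout] = (7/58)·2 + (10/58)·10 + (12/58)·4 + (5/58)·3 + (12/58)·11 + (11/58)·110 + (1/58)·(-9) = 755/29
Expected profit = 755/29 − 9 = 494/29

494/29 dollars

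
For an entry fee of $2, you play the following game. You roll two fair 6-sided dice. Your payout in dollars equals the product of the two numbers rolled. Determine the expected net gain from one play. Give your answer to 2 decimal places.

$10.25

Distribution of the product of the two numbers rolled: 1 w.p. 1/36, 2 w.p. 1/18, 3 w.p. 1/18, 4 w.p. 1/12, 5 w.p. 1/18, 6 w.p. 1/9, …
E[payout] = (1/36)·1 + (1/18)·2 + (1/18)·3 + (1/12)·4 + (1/18)·5 + (1/9)·6 + (1/18)·8 + (1/36)·9 + (1/18)·10 + (1/9)·12 + (1/18)·15 + (1/36)·16 + (1/18)·18 + (1/18)·20 + (1/18)·24 + (1/36)·25 + (1/18)·30 + (1/36)·36 = 49/4
Expected profit = 49/4 − 2 = 41/4 ≈ $10.25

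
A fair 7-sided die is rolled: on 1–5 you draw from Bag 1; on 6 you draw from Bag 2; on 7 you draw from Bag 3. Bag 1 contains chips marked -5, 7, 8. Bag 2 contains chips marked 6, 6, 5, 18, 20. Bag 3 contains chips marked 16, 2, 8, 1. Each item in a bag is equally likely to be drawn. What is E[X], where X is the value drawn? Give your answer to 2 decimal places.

4.92

E[X | Bag 1] = (-5 + 7 + 8)/3 = 10/3
E[X | Bag 2] = (6 + 6 + 5 + 18 + 20)/5 = 11
E[X | Bag 3] = (16 + 2 + 8 + 1)/4 = 27/4
E[X] = (5/7)·10/3 + (1/7)·11 + (1/7)·27/4 = 59/12 ≈ 4.92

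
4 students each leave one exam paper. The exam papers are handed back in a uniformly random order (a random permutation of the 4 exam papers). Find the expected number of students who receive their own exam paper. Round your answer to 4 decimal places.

1.0000

Let Xᵢ = 1 if person i gets their own exam paper. For each i, P(Xᵢ=1) = 1/4.
By linearity of expectation, E[X₁+…+X_4] = 4·(1/4) = 1.
≈ 1.0000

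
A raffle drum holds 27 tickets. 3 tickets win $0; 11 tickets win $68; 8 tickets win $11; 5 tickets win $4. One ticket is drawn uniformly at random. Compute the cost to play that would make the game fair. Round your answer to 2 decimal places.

$31.70

E[payout] = (3/27)·0 + (11/27)·68 + (8/27)·11 + (5/27)·4 = 856/27
Fair fee = E[payout] = 856/27 ≈ $31.70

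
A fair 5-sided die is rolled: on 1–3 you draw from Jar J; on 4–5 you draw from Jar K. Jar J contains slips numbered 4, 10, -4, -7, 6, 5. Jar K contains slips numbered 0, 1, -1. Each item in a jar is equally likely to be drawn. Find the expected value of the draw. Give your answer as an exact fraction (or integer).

E[X | Jar J] = (4 + 10 − 4 − 7 + 6 + 5)/6 = 7/3
E[X | Jar K] = (0 + 1 − 1)/3 = 0
E[X] = (3/5)·7/3 + (2/5)·0 = 7/5

7/5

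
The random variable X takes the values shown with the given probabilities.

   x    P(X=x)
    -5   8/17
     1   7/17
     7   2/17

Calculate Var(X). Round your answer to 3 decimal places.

E[X] = (8/17)·(-5) + (7/17)·1 + (2/17)·7 = -19/17
E[X²] = (8/17)·25 + (7/17)·1 + (2/17)·49 = 305/17
Var(X) = 305/17 − (-19/17)² = 4824/289 ≈ 16.692

16.692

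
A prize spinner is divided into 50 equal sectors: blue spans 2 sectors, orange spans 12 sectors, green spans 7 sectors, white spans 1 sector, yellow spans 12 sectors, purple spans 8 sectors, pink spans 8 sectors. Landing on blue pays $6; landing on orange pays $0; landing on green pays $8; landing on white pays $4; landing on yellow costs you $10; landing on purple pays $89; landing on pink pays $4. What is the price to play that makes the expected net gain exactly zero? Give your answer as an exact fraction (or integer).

348/25 dollars

E[payout] = (2/50)·6 + (12/50)·0 + (7/50)·8 + (1/50)·4 + (12/50)·(-10) + (8/50)·89 + (8/50)·4 = 348/25
Fair fee = E[payout] = 348/25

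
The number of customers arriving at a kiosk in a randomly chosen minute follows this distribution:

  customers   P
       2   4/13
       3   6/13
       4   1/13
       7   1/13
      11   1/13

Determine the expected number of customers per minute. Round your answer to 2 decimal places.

E[X] = (4/13)·2 + (6/13)·3 + (1/13)·4 + (1/13)·7 + (1/13)·11
     = 48/13 ≈ 3.69

3.69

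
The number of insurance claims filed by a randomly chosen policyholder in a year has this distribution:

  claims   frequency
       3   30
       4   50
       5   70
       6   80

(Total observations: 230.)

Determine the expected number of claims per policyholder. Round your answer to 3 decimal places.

4.870

Total = 230, so P(claims=3) = 30/230, etc.
E[X] = (3/23)·3 + (5/23)·4 + (7/23)·5 + (8/23)·6
     = 112/23 ≈ 4.870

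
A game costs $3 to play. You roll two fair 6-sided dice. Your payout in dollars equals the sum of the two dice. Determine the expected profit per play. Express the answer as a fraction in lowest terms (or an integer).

$4

Distribution of the sum of the two dice: 2 w.p. 1/36, 3 w.p. 1/18, 4 w.p. 1/12, 5 w.p. 1/9, 6 w.p. 5/36, 7 w.p. 1/6, …
E[payout] = (1/36)·2 + (1/18)·3 + (1/12)·4 + (1/9)·5 + (5/36)·6 + (1/6)·7 + (5/36)·8 + (1/9)·9 + (1/12)·10 + (1/18)·11 + (1/36)·12 = 7
Expected profit = 7 − 3 = 4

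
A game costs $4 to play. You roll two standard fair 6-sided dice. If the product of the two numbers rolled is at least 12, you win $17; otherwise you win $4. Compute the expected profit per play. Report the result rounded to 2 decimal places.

$6.14

E[payout] = (19/36)·4 + (17/36)·17 = 365/36
Expected profit = 365/36 − 4 = 221/36 ≈ $6.14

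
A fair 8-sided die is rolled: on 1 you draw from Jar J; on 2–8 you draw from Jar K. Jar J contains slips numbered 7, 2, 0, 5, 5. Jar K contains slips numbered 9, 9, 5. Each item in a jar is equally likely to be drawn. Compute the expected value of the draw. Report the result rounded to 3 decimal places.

E[X | Jar J] = (7 + 2 + 0 + 5 + 5)/5 = 19/5
E[X | Jar K] = (9 + 9 + 5)/3 = 23/3
E[X] = (1/8)·19/5 + (7/8)·23/3 = 431/60 ≈ 7.183

7.183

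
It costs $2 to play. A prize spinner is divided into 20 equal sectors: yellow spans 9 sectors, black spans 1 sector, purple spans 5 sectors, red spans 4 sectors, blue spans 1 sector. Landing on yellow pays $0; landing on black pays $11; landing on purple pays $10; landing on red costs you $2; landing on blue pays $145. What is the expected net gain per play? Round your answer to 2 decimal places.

$7.90

E[payout] = (9/20)·0 + (1/20)·11 + (5/20)·10 + (4/20)·(-2) + (1/20)·145 = 99/10
Expected profit = 99/10 − 2 = 79/10 ≈ $7.90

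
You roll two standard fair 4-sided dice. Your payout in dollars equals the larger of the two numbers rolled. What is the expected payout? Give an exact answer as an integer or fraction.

Distribution of the larger of the two numbers rolled: 1 w.p. 1/16, 2 w.p. 3/16, 3 w.p. 5/16, 4 w.p. 7/16
E[payout] = (1/16)·1 + (3/16)·2 + (5/16)·3 + (7/16)·4 = 25/8

25/8 dollars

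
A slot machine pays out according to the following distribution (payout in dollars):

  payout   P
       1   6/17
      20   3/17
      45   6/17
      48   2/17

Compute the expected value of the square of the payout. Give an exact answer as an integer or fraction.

E[X²] = (6/17)·1 + (3/17)·400 + (6/17)·2025 + (2/17)·2304
     = 17964/17

17964/17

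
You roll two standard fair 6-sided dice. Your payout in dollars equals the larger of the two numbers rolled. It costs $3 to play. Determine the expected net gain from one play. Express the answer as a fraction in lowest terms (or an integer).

Distribution of the larger of the two numbers rolled: 1 w.p. 1/36, 2 w.p. 1/12, 3 w.p. 5/36, 4 w.p. 7/36, 5 w.p. 1/4, 6 w.p. 11/36
E[payout] = (1/36)·1 + (1/12)·2 + (5/36)·3 + (7/36)·4 + (1/4)·5 + (11/36)·6 = 161/36
Expected profit = 161/36 − 3 = 53/36

53/36 dollars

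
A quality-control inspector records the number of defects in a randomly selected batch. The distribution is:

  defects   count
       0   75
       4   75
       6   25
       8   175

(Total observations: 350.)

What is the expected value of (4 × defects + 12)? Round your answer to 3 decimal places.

33.143

Total = 350, so P(defects=0) = 75/350, etc.
E[4x+12] = (3/14)·12 + (3/14)·28 + (1/14)·36 + (1/2)·44
     = 232/7 ≈ 33.143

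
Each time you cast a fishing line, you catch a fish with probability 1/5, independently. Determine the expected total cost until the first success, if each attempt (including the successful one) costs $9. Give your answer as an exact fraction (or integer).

E[#attempts] = 1/p = 5; E[cost] = 9·5 = 45.

$45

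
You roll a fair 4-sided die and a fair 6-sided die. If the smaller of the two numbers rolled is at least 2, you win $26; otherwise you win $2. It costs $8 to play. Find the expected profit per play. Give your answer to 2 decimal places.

$9.00

E[payout] = (3/8)·2 + (5/8)·26 = 17
Expected profit = 17 − 8 = 9 ≈ $9.00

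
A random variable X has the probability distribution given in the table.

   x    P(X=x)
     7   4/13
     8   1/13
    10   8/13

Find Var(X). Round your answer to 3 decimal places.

1.917

E[X] = (4/13)·7 + (1/13)·8 + (8/13)·10 = 116/13
E[X²] = (4/13)·49 + (1/13)·64 + (8/13)·100 = 1060/13
Var(X) = 1060/13 − (116/13)² = 324/169 ≈ 1.917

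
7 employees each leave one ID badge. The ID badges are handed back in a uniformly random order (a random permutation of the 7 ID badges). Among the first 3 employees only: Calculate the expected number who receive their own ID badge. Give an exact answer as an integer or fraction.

3/7

Let Xᵢ = 1 if person i gets their own ID badge. For each i, P(Xᵢ=1) = 1/7.
By linearity of expectation, E[X₁+…+X_3] = 3·(1/7) = 3/7.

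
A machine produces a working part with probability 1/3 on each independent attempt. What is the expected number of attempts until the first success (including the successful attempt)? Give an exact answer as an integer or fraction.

For a geometric distribution, E[trials] = 1/p = 1/(1/3) = 3.

3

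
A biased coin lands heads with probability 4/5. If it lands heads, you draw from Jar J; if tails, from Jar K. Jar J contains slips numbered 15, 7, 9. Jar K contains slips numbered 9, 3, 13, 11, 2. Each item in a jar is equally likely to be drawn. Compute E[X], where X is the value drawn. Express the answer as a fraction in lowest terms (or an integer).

734/75

E[X | Jar J] = (15 + 7 + 9)/3 = 31/3
E[X | Jar K] = (9 + 3 + 13 + 11 + 2)/5 = 38/5
E[X] = (4/5)·31/3 + (1/5)·38/5 = 734/75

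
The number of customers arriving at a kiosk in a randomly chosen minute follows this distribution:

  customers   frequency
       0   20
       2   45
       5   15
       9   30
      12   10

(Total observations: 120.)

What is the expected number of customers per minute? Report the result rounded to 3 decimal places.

Total = 120, so P(customers=0) = 20/120, etc.
E[X] = (1/6)·0 + (3/8)·2 + (1/8)·5 + (1/4)·9 + (1/12)·12
     = 37/8 ≈ 4.625

4.625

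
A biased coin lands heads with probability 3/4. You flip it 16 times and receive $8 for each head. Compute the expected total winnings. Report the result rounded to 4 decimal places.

E[#heads] = 16·3/4 = 12 (linearity over flips).
E[winnings] = 8·12 = 96.
≈ 96.0000

$96.0000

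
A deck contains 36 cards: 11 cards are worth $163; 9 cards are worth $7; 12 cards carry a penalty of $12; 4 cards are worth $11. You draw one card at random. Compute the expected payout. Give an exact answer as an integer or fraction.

E[payout] = (11/36)·163 + (9/36)·7 + (12/36)·(-12) + (4/36)·11 = 439/9

439/9 dollars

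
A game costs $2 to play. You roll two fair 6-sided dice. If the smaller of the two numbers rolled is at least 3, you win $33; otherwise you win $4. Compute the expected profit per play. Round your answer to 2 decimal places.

$14.89

E[payout] = (5/9)·4 + (4/9)·33 = 152/9
Expected profit = 152/9 − 2 = 134/9 ≈ $14.89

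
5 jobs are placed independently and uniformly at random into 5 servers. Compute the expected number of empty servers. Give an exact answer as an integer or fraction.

Let Xⱼ=1 if server j is empty. P(Xⱼ=1) = ((5-1)/5)^5 = 1024/3125.
By linearity, E[#empty] = 5·1024/3125 = 1024/625.

1024/625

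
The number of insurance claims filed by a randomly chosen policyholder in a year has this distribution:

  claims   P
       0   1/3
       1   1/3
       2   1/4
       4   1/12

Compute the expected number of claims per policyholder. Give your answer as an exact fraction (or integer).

E[X] = (1/3)·0 + (1/3)·1 + (1/4)·2 + (1/12)·4
     = 7/6

7/6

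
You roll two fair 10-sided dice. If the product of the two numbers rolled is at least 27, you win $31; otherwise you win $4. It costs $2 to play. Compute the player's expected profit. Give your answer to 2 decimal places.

$14.69

E[payout] = (53/100)·4 + (47/100)·31 = 1669/100
Expected profit = 1669/100 − 2 = 1469/100 ≈ $14.69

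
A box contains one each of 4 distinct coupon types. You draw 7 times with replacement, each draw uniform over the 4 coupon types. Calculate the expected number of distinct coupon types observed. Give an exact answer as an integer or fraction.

14197/4096

Let Xⱼ=1 if type j appears at least once. P(Xⱼ=1) = 1 − ((4−1)/4)^7 = 14197/16384.
E[#distinct] = 4·14197/16384 = 14197/4096.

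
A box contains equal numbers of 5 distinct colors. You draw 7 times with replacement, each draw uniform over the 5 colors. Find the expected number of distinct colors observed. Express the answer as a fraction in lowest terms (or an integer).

61741/15625

Let Xⱼ=1 if type j appears at least once. P(Xⱼ=1) = 1 − ((5−1)/5)^7 = 61741/78125.
E[#distinct] = 5·61741/78125 = 61741/15625.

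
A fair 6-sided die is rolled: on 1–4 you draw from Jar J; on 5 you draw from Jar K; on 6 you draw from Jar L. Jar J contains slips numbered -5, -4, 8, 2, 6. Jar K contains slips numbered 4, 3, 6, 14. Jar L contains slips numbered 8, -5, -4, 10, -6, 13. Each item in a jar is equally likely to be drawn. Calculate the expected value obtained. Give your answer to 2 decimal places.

2.50

E[X | Jar J] = (-5 − 4 + 8 + 2 + 6)/5 = 7/5
E[X | Jar K] = (4 + 3 + 6 + 14)/4 = 27/4
E[X | Jar L] = (8 − 5 − 4 + 10 − 6 + 13)/6 = 8/3
E[X] = (2/3)·7/5 + (1/6)·27/4 + (1/6)·8/3 = 901/360 ≈ 2.50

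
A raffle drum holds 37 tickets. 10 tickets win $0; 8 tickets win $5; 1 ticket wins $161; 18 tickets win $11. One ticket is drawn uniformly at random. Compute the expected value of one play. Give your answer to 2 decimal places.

$10.78

E[payout] = (10/37)·0 + (8/37)·5 + (1/37)·161 + (18/37)·11 = 399/37
≈ $10.78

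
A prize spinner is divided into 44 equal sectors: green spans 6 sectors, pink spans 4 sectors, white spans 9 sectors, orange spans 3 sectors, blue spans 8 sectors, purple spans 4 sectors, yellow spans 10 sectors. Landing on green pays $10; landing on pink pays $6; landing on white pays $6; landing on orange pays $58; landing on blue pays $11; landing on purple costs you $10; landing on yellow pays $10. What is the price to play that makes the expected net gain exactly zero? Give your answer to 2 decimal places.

E[payout] = (6/44)·10 + (4/44)·6 + (9/44)·6 + (3/44)·58 + (8/44)·11 + (4/44)·(-10) + (10/44)·10 = 115/11
Fair fee = E[payout] = 115/11 ≈ $10.45

$10.45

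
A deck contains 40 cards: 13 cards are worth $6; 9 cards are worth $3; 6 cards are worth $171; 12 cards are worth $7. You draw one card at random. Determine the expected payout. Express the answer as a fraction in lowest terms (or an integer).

243/8 dollars

E[payout] = (13/40)·6 + (9/40)·3 + (6/40)·171 + (12/40)·7 = 243/8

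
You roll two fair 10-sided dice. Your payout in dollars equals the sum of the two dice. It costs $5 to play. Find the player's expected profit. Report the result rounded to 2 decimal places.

$6.00

Distribution of the sum of the two dice: 2 w.p. 1/100, 3 w.p. 1/50, 4 w.p. 3/100, 5 w.p. 1/25, 6 w.p. 1/20, 7 w.p. 3/50, …
E[payout] = (1/100)·2 + (1/50)·3 + (3/100)·4 + (1/25)·5 + (1/20)·6 + (3/50)·7 + (7/100)·8 + (2/25)·9 + (9/100)·10 + (1/10)·11 + (9/100)·12 + (2/25)·13 + (7/100)·14 + (3/50)·15 + (1/20)·16 + (1/25)·17 + (3/100)·18 + (1/50)·19 + (1/100)·20 = 11
Expected profit = 11 − 5 = 6 ≈ $6.00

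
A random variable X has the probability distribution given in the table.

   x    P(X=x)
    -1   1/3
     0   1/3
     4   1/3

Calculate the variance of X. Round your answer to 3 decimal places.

4.667

E[X] = (1/3)·(-1) + (1/3)·0 + (1/3)·4 = 1
E[X²] = (1/3)·1 + (1/3)·0 + (1/3)·16 = 17/3
Var(X) = 17/3 − (1)² = 14/3 ≈ 4.667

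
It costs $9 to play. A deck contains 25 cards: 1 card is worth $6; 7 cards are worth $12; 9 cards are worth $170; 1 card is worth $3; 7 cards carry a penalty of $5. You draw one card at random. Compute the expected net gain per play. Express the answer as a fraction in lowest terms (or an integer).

E[payout] = (1/25)·6 + (7/25)·12 + (9/25)·170 + (1/25)·3 + (7/25)·(-5) = 1588/25
Expected profit = 1588/25 − 9 = 1363/25

1363/25 dollars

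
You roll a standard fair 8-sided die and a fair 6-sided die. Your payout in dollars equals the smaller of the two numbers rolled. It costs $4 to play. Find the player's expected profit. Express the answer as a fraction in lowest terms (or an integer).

-59/48 dollars

Distribution of the smaller of the two numbers rolled: 1 w.p. 13/48, 2 w.p. 11/48, 3 w.p. 3/16, 4 w.p. 7/48, 5 w.p. 5/48, 6 w.p. 1/16
E[payout] = (13/48)·1 + (11/48)·2 + (3/16)·3 + (7/48)·4 + (5/48)·5 + (1/16)·6 = 133/48
Expected profit = 133/48 − 4 = -59/48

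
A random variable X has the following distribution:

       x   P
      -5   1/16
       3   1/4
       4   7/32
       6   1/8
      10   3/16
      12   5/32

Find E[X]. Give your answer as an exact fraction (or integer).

93/16

E[X] = (1/16)·(-5) + (1/4)·3 + (7/32)·4 + (1/8)·6 + (3/16)·10 + (5/32)·12
     = 93/16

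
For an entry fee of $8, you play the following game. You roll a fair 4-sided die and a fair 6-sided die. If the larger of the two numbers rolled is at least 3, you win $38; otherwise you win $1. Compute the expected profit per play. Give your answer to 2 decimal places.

E[payout] = (1/6)·1 + (5/6)·38 = 191/6
Expected profit = 191/6 − 8 = 143/6 ≈ $23.83

$23.83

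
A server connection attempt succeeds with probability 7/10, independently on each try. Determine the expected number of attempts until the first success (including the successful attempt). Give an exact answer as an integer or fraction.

For a geometric distribution, E[trials] = 1/p = 1/(7/10) = 10/7.

10/7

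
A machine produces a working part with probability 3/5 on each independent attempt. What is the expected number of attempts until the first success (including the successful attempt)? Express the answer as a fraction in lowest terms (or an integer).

5/3

For a geometric distribution, E[trials] = 1/p = 1/(3/5) = 5/3.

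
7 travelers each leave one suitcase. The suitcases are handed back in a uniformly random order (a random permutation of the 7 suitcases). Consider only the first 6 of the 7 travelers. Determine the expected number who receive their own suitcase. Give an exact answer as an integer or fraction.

Let Xᵢ = 1 if person i gets their own suitcase. For each i, P(Xᵢ=1) = 1/7.
By linearity of expectation, E[X₁+…+X_6] = 6·(1/7) = 6/7.

6/7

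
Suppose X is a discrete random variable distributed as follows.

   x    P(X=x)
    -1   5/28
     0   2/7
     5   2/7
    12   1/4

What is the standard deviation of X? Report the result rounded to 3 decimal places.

E[X] = 17/4, E[X²] = 1213/28
Var(X) = E[X²] − (E[X])² = 1213/28 − 289/16 = 2829/112
SD(X) = √(2829/112) ≈ 5.026

5.026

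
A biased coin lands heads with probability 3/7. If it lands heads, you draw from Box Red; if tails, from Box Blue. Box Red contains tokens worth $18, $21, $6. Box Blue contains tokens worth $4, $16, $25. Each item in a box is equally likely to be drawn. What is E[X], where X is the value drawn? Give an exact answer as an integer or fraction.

$15

E[X | Box Red] = (18 + 21 + 6)/3 = 15
E[X | Box Blue] = (4 + 16 + 25)/3 = 15
E[X] = (3/7)·15 + (4/7)·15 = 15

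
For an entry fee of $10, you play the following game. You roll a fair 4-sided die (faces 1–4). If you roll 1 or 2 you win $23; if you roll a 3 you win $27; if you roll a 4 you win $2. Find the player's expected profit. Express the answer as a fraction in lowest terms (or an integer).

E[payout] = (1/4)·2 + (1/2)·23 + (1/4)·27 = 75/4
Expected profit = 75/4 − 10 = 35/4

35/4 dollars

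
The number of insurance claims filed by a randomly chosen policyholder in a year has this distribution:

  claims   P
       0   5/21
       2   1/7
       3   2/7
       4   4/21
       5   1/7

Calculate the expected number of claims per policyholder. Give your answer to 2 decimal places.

2.62

E[X] = (5/21)·0 + (1/7)·2 + (2/7)·3 + (4/21)·4 + (1/7)·5
     = 55/21 ≈ 2.62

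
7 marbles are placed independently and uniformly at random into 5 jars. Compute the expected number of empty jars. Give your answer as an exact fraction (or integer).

16384/15625

Let Xⱼ=1 if jar j is empty. P(Xⱼ=1) = ((5-1)/5)^7 = 16384/78125.
By linearity, E[#empty] = 5·16384/78125 = 16384/15625.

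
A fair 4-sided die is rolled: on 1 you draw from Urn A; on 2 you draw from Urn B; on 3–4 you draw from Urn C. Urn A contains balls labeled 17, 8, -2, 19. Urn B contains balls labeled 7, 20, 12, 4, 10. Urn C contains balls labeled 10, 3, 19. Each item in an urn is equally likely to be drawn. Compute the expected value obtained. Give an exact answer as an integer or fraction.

1273/120

E[X | Urn A] = (17 + 8 − 2 + 19)/4 = 21/2
E[X | Urn B] = (7 + 20 + 12 + 4 + 10)/5 = 53/5
E[X | Urn C] = (10 + 3 + 19)/3 = 32/3
E[X] = (1/4)·21/2 + (1/4)·53/5 + (1/2)·32/3 = 1273/120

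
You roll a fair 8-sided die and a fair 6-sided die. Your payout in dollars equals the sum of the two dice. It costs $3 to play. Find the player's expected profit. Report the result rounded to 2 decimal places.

$5.00

Distribution of the sum of the two dice: 2 w.p. 1/48, 3 w.p. 1/24, 4 w.p. 1/16, 5 w.p. 1/12, 6 w.p. 5/48, 7 w.p. 1/8, …
E[payout] = (1/48)·2 + (1/24)·3 + (1/16)·4 + (1/12)·5 + (5/48)·6 + (1/8)·7 + (1/8)·8 + (1/8)·9 + (5/48)·10 + (1/12)·11 + (1/16)·12 + (1/24)·13 + (1/48)·14 = 8
Expected profit = 8 − 3 = 5 ≈ $5.00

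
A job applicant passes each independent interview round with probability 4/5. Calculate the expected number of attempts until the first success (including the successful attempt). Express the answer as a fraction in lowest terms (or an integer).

5/4

For a geometric distribution, E[trials] = 1/p = 1/(4/5) = 5/4.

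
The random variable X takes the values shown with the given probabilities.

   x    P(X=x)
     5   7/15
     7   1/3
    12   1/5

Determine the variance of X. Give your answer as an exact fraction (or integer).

1544/225

E[X] = (7/15)·5 + (1/3)·7 + (1/5)·12 = 106/15
E[X²] = (7/15)·25 + (1/3)·49 + (1/5)·144 = 284/5
Var(X) = 284/5 − (106/15)² = 1544/225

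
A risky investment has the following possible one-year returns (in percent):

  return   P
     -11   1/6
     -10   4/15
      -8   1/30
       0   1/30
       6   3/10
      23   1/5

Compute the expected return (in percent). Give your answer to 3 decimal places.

1.633

E[X] = (1/6)·(-11) + (4/15)·(-10) + (1/30)·(-8) + (1/30)·0 + (3/10)·6 + (1/5)·23
     = 49/30 ≈ 1.633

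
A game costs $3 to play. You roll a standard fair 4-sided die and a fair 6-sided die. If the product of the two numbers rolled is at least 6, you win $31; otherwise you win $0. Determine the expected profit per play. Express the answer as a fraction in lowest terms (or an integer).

131/8 dollars

E[payout] = (3/8)·0 + (5/8)·31 = 155/8
Expected profit = 155/8 − 3 = 131/8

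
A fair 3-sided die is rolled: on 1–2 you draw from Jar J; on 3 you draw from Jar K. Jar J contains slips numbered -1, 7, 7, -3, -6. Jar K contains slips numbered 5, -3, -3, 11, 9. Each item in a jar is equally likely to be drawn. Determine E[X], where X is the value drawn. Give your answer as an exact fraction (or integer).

9/5

E[X | Jar J] = (-1 + 7 + 7 − 3 − 6)/5 = 4/5
E[X | Jar K] = (5 − 3 − 3 + 11 + 9)/5 = 19/5
E[X] = (2/3)·4/5 + (1/3)·19/5 = 9/5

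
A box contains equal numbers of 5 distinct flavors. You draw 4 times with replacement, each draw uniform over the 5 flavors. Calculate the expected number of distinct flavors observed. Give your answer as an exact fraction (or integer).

Let Xⱼ=1 if type j appears at least once. P(Xⱼ=1) = 1 − ((5−1)/5)^4 = 369/625.
E[#distinct] = 5·369/625 = 369/125.

369/125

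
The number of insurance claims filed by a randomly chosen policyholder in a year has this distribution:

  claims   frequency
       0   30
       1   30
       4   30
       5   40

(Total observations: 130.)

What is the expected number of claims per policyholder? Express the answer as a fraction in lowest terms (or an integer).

Total = 130, so P(claims=0) = 30/130, etc.
E[X] = (3/13)·0 + (3/13)·1 + (3/13)·4 + (4/13)·5
     = 35/13

35/13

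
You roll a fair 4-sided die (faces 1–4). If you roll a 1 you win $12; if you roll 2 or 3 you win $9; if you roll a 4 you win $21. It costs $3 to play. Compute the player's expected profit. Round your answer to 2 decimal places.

E[payout] = (1/2)·9 + (1/4)·12 + (1/4)·21 = 51/4
Expected profit = 51/4 − 3 = 39/4 ≈ $9.75

$9.75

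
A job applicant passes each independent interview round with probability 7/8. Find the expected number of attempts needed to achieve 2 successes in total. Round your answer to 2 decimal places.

2.29

By linearity (sum of 2 independent geometric waits), E[trials] = 2/p = 2/(7/8) = 16/7.
≈ 2.29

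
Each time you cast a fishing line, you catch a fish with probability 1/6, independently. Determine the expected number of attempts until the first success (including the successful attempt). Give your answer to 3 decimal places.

6.000

For a geometric distribution, E[trials] = 1/p = 1/(1/6) = 6.
≈ 6.000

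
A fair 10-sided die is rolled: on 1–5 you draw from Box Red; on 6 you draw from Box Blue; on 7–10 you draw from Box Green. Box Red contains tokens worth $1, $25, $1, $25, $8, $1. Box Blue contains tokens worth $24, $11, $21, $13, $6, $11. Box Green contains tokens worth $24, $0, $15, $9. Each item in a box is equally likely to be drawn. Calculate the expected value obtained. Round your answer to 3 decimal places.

E[X | Box Red] = (1 + 25 + 1 + 25 + 8 + 1)/6 = 61/6
E[X | Box Blue] = (24 + 11 + 21 + 13 + 6 + 11)/6 = 43/3
E[X | Box Green] = (24 + 0 + 15 + 9)/4 = 12
E[X] = (1/2)·61/6 + (1/10)·43/3 + (2/5)·12 = 679/60 ≈ 11.317

$11.317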